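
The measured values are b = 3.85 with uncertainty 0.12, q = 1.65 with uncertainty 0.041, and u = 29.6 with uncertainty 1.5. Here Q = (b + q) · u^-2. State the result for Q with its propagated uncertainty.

Let w = b + q = 5.50. δw = √(δb² + δq²) = √(0.0144 + 0.00168) = 0.127, so δw/w = 0.0231.
Q is then a monomial in w, u:
δQ/Q = √((δw/w)² + (-2·δu/u)²) = √(0.000532 + 0.0103) = 0.104
Q = 0.00628, so δQ = 0.104 × 0.00628 = 0.000652.

0.00628 ± 0.000652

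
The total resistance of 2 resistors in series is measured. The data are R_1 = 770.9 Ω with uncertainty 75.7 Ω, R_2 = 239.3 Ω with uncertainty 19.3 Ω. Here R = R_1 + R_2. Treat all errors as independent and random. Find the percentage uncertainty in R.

R is a linear combination, so absolute uncertainties add in quadrature:
  (δR_1)² = 5730;  (δR_2)² = 372
δR = √(6100) = 78.1 Ω
R = 1010 Ω, so δR/R = 78.1/1010 = 0.0773.

7.73%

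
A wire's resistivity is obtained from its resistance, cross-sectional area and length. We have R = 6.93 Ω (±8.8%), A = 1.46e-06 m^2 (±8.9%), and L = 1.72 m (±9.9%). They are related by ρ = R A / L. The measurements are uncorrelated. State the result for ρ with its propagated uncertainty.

Relative error in a monomial: (δρ/ρ)² = Σ (nᵢ · δxᵢ/xᵢ)².
  (1·δR/R)² = (1×0.0880)² = 0.00774;  (1·δA/A)² = (1×0.0890)² = 0.00792;  (-1·δL/L)² = (-1×0.0990)² = 0.00980
δρ/ρ = √(0.0255) = 0.160
ρ = 5.88e-06 Ω·m, so δρ = 0.160 × 5.88e-06 = 9.39e-07 Ω·m.

(5.88 ± 0.939) × 10^-6 Ω·m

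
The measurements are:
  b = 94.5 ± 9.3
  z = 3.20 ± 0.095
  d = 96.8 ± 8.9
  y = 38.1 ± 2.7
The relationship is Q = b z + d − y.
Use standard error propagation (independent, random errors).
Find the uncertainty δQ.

Let p = b·z = 302. δp/p = √((1·δb/b)² + (1·δz/z)²) = √(0.00969 + 0.000881) = 0.103, so δp = 31.1.
Q = p + d − y: δQ = √(δp² + δd² + δy²) = √(966 + 79.2 + 7.29) = 32.4

32.4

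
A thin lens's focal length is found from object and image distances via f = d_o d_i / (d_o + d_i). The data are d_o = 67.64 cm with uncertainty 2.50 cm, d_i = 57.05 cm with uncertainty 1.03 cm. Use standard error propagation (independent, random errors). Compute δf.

0.605 cm

∂f/∂d_o = (d_i/(d_o+d_i))² = 0.209;  ∂f/∂d_i = (d_o/(d_o+d_i))² = 0.294
δf = √((∂f/∂d_o · δd_o)² + (∂f/∂d_i · δd_i)²) = √(0.274 + 0.0919) = 0.605 cm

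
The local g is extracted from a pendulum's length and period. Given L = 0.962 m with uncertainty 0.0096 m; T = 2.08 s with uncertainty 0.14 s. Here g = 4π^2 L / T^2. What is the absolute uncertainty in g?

1.18 m/s^2

g is a product of powers, so relative uncertainties combine in quadrature:
  (1·δL/L)² = (1×0.00998)² = 9.96e-05;  (-2·δT/T)² = (-2×0.0673)² = 0.0181
δg/g = √(0.0182) = 0.135
g = 8.78 m/s^2, so δg = 0.135 × 8.78 = 1.18 m/s^2.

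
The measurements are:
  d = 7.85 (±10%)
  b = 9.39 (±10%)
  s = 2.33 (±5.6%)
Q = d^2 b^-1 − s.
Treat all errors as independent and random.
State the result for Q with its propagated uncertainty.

Let p = d^2·b^-1 = 6.56. δp/p = √((2·δd/d)² + (-1·δb/b)²) = √(0.0400 + 0.0100) = 0.224, so δp = 1.47.
Q = p − s: δQ = √(δp² + δs²) = √(2.15 + 0.0170) = 1.47
Q = 4.23.

4.23 ± 1.47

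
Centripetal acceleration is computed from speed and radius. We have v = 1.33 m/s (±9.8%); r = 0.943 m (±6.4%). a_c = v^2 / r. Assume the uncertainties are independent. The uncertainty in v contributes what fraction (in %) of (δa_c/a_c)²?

90.4%

(δa_c/a_c)² = (2·δv/v)² + (-1·δr/r)²
  v term: (2×0.0980)² = 0.0384
  r term: (-1×0.0640)² = 0.00410
Total = 0.0425. Share from v = 0.0384/0.0425 = 0.904.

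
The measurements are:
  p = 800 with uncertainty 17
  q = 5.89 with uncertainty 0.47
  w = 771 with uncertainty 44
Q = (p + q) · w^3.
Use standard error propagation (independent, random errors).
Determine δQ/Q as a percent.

Let u = p + q = 806. δu = √(δp² + δq²) = √(289 + 0.221) = 17.0, so δu/u = 0.0211.
Q is then a monomial in u, w:
δQ/Q = √((δu/u)² + (3·δw/w)²) = √(0.000445 + 0.0293) = 0.173

17.3%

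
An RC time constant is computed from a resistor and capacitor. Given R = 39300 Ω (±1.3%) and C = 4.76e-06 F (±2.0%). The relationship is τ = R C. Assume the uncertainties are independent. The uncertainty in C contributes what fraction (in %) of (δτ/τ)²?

(δτ/τ)² = (1·δR/R)² + (1·δC/C)²
  R term: (1×0.0130)² = 0.000169
  C term: (1×0.0200)² = 0.000400
Total = 0.000569. Share from C = 0.000400/0.000569 = 0.703.

70.3%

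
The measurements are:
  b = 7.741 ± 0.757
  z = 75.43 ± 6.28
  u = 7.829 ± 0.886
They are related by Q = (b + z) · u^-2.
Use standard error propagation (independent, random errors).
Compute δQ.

0.324

Let w = b + z = 83.17. δw = √(δb² + δz²) = √(0.573 + 39.4) = 6.33, so δw/w = 0.0761.
Q is then a monomial in w, u:
δQ/Q = √((δw/w)² + (-2·δu/u)²) = √(0.00578 + 0.0512) = 0.239
Q = 1.357, so δQ = 0.239 × 1.357 = 0.324.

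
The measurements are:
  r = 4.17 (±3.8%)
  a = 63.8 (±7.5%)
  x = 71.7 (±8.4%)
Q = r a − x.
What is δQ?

Let p = r·a = 266. δp/p = √((1·δr/r)² + (1·δa/a)²) = √(0.00144 + 0.00562) = 0.0841, so δp = 22.4.
Q = p − x: δQ = √(δp² + δx²) = √(500 + 36.3) = 23.2

23.2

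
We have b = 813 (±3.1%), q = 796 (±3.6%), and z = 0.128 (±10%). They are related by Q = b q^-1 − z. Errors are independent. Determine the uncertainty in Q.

Let p = b·q^-1 = 1.02. δp/p = √((1·δb/b)² + (-1·δq/q)²) = √(0.000961 + 0.00130) = 0.0475, so δp = 0.0485.
Q = p − z: δQ = √(δp² + δz²) = √(0.00235 + 0.000164) = 0.0502

0.0502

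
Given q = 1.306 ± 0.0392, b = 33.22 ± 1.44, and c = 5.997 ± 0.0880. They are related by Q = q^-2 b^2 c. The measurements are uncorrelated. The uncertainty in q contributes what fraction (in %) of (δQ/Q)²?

31.8%

(δQ/Q)² = (-2·δq/q)² + (2·δb/b)² + (1·δc/c)²
  q term: (-2×0.0300)² = 0.00360
  b term: (2×0.0433)² = 0.00752
  c term: (1×0.0147)² = 0.000215
Total = 0.0113. Share from q = 0.00360/0.0113 = 0.318.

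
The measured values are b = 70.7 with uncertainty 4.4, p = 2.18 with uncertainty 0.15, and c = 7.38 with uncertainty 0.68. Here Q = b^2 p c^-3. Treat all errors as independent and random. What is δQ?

8.43

Products/powers → add relative errors in quadrature, weighted by exponent:
  (2·δb/b)² = (2×0.0622)² = 0.0155;  (1·δp/p)² = (1×0.0688)² = 0.00473;  (-3·δc/c)² = (-3×0.0921)² = 0.0764
δQ/Q = √(0.0966) = 0.311
Q = 27.1, so δQ = 0.311 × 27.1 = 8.43.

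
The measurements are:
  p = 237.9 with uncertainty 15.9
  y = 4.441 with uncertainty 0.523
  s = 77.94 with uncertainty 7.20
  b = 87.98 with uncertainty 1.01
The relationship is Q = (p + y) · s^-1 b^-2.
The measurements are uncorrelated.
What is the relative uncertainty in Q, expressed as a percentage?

11.6%

Let u = p + y = 242.3. δu = √(δp² + δy²) = √(253 + 0.274) = 15.9, so δu/u = 0.0656.
Q is then a monomial in u, s, b:
δQ/Q = √((δu/u)² + (-1·δs/s)² + (-2·δb/b)²) = √(0.00431 + 0.00853 + 0.000527) = 0.116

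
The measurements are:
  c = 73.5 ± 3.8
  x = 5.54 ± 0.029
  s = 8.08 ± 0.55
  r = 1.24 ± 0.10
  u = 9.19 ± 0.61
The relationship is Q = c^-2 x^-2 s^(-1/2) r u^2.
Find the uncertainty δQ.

Since Q is a product/quotient, work with relative uncertainties:
  (-2·δc/c)² = (-2×0.0517)² = 0.0107;  (-2·δx/x)² = (-2×0.00523)² = 0.000110;  (−½·δs/s)² = (-0.5×0.0681)² = 0.00116;  (1·δr/r)² = (1×0.0806)² = 0.00650;  (2·δu/u)² = (2×0.0664)² = 0.0176
δQ/Q = √(0.0361) = 0.190
Q = 0.000222, so δQ = 0.190 × 0.000222 = 4.22e-05.

4.22e-05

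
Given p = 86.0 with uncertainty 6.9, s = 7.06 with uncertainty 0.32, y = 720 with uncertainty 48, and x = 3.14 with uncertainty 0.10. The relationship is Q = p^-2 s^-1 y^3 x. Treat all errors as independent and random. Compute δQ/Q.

0.262

Q is a product of powers, so relative uncertainties combine in quadrature:
  (-2·δp/p)² = (-2×0.0802)² = 0.0257;  (-1·δs/s)² = (-1×0.0453)² = 0.00205;  (3·δy/y)² = (3×0.0667)² = 0.0400;  (1·δx/x)² = (1×0.0318)² = 0.00101
δQ/Q = √(0.0688) = 0.262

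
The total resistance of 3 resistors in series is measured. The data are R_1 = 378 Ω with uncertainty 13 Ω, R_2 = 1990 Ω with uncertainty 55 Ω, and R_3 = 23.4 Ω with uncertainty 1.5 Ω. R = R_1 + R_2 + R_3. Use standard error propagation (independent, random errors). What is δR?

For a sum/difference, combine absolute errors in quadrature:
  (δR_1)² = 169;  (δR_2)² = 3020;  (δR_3)² = 2.25
δR = √(3200) = 56.5 Ω

56.5 Ω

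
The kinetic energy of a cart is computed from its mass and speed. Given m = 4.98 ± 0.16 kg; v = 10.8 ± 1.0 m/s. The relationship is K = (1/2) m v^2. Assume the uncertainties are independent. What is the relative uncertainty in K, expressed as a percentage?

Relative error in a monomial: (δK/K)² = Σ (nᵢ · δxᵢ/xᵢ)².
  (1·δm/m)² = (1×0.0321)² = 0.00103;  (2·δv/v)² = (2×0.0926)² = 0.0343
δK/K = √(0.0353) = 0.188

18.8%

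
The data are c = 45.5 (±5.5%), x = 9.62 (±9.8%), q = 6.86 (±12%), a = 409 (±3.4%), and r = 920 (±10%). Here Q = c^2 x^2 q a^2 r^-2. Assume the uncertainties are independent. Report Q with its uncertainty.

(2.60 ± 0.860) × 10^5

Since Q is a product/quotient, work with relative uncertainties:
  (2·δc/c)² = (2×0.0550)² = 0.0121;  (2·δx/x)² = (2×0.0980)² = 0.0384;  (1·δq/q)² = (1×0.120)² = 0.0144;  (2·δa/a)² = (2×0.0340)² = 0.00462;  (-2·δr/r)² = (-2×0.100)² = 0.0400
δQ/Q = √(0.110) = 0.331
Q = 2.6e+05, so δQ = 0.331 × 2.6e+05 = 86000.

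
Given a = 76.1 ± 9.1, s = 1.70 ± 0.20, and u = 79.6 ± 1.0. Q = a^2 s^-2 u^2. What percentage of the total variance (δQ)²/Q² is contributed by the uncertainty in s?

48.9%

(δQ/Q)² = (2·δa/a)² + (-2·δs/s)² + (2·δu/u)²
  a term: (2×0.120)² = 0.0572
  s term: (-2×0.118)² = 0.0554
  u term: (2×0.0126)² = 0.000631
Total = 0.113. Share from s = 0.0554/0.113 = 0.489.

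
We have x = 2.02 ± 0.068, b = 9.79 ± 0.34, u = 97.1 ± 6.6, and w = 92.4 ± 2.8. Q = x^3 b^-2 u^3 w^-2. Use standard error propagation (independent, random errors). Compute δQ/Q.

0.246

Each factor contributes (exponent × relative error)² to (δQ/Q)²:
  (3·δx/x)² = (3×0.0337)² = 0.0102;  (-2·δb/b)² = (-2×0.0347)² = 0.00482;  (3·δu/u)² = (3×0.0680)² = 0.0416;  (-2·δw/w)² = (-2×0.0303)² = 0.00367
δQ/Q = √(0.0603) = 0.246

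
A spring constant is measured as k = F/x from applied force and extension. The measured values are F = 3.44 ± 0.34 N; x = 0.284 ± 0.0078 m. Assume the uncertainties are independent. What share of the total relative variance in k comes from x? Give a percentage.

7.17%

(δk/k)² = (1·δF/F)² + (-1·δx/x)²
  F term: (1×0.0988)² = 0.00977
  x term: (-1×0.0275)² = 0.000754
Total = 0.0105. Share from x = 0.000754/0.0105 = 0.0717.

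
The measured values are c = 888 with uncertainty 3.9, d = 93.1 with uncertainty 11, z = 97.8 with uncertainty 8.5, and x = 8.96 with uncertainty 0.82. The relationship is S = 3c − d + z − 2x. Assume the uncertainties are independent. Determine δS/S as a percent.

0.688%

Absolute uncertainties add in quadrature for a linear combination:
  (3·δc)² = 137;  (δd)² = 121;  (δz)² = 72.2;  (2·δx)² = 2.69
δS = √(333) = 18.2
S = 2650, so δS/S = 18.2/2650 = 0.00688.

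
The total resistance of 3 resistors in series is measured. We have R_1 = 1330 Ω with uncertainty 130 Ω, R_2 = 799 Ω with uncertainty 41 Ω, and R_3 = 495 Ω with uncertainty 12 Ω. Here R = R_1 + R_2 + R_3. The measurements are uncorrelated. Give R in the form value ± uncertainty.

2620 ± 137 Ω

Sums and differences: (δR)² = Σ (cᵢ δxᵢ)².
  (δR_1)² = 16900;  (δR_2)² = 1680;  (δR_3)² = 144
δR = √(18700) = 137 Ω
R = 2620 Ω.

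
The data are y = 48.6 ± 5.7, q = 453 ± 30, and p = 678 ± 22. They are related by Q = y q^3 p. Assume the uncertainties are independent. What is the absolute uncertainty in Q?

7.14e+11

Since Q is a product/quotient, work with relative uncertainties:
  (1·δy/y)² = (1×0.117)² = 0.0138;  (3·δq/q)² = (3×0.0662)² = 0.0395;  (1·δp/p)² = (1×0.0324)² = 0.00105
δQ/Q = √(0.0543) = 0.233
Q = 3.06e+12, so δQ = 0.233 × 3.06e+12 = 7.14e+11.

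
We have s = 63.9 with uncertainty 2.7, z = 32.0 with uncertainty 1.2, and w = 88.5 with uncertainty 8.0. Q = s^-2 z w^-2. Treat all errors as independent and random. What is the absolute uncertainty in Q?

Products/powers → add relative errors in quadrature, weighted by exponent:
  (-2·δs/s)² = (-2×0.0423)² = 0.00714;  (1·δz/z)² = (1×0.0375)² = 0.00141;  (-2·δw/w)² = (-2×0.0904)² = 0.0327
δQ/Q = √(0.0412) = 0.203
Q = 1e-06, so δQ = 0.203 × 1e-06 = 2.03e-07.

2.03e-07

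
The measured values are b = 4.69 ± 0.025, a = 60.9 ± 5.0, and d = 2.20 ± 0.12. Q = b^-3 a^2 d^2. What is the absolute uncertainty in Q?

34.4

For a monomial Q ∝ b^-3, a^2, d^2, fractional errors add in quadrature:
  (-3·δb/b)² = (-3×0.00533)² = 0.000256;  (2·δa/a)² = (2×0.0821)² = 0.0270;  (2·δd/d)² = (2×0.0545)² = 0.0119
δQ/Q = √(0.0391) = 0.198
Q = 174, so δQ = 0.198 × 174 = 34.4.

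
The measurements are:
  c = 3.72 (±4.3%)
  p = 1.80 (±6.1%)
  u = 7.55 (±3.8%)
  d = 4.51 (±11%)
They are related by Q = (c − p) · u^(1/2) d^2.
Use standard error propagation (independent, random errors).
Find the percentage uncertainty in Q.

Let w = c − p = 1.92. δw = √(δc² + δp²) = √(0.0256 + 0.0121) = 0.194, so δw/w = 0.101.
Q is then a monomial in w, u, d:
δQ/Q = √((δw/w)² + (½·δu/u)² + (2·δd/d)²) = √(0.0102 + 0.000361 + 0.0484) = 0.243

24.3%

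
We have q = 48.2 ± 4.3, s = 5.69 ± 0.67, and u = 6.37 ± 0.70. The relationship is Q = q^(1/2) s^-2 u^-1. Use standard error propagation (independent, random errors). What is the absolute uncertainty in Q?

Since Q is a product/quotient, work with relative uncertainties:
  (½·δq/q)² = (0.5×0.0892)² = 0.00199;  (-2·δs/s)² = (-2×0.118)² = 0.0555;  (-1·δu/u)² = (-1×0.110)² = 0.0121
δQ/Q = √(0.0695) = 0.264
Q = 0.0337, so δQ = 0.264 × 0.0337 = 0.00888.

0.00888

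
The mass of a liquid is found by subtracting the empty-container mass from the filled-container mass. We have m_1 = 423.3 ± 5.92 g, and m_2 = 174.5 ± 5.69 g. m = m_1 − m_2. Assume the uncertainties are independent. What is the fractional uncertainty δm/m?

0.0330

Each term contributes (cᵢ δxᵢ)² to (δm)²:
  (δm_1)² = 35.0;  (δm_2)² = 32.4
δm = √(67.4) = 8.21 g
m = 248.8 g, so δm/m = 8.21/248.8 = 0.0330.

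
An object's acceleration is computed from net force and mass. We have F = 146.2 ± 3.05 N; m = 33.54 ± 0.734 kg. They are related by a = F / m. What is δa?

0.132 m/s^2

Since a is a product/quotient, work with relative uncertainties:
  (1·δF/F)² = (1×0.0209)² = 0.000435;  (-1·δm/m)² = (-1×0.0219)² = 0.000479
δa/a = √(0.000914) = 0.0302
a = 4.359 m/s^2, so δa = 0.0302 × 4.359 = 0.132 m/s^2.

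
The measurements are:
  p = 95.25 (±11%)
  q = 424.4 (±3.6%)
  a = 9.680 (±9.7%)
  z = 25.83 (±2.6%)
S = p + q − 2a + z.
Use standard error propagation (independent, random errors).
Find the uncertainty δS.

18.6

Each term contributes (cᵢ δxᵢ)² to (δS)²:
  (δp)² = 110;  (δq)² = 233;  (2·δa)² = 3.53;  (δz)² = 0.451
δS = √(347) = 18.6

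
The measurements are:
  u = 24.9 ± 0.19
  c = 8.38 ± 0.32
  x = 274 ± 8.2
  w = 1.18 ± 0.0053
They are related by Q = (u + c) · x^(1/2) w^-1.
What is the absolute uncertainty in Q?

Let h = u + c = 33.3. δh = √(δu² + δc²) = √(0.0361 + 0.102) = 0.372, so δh/h = 0.0112.
Q is then a monomial in h, x, w:
δQ/Q = √((δh/h)² + (½·δx/x)² + (-1·δw/w)²) = √(0.000125 + 0.000224 + 2.02e-05) = 0.0192
Q = 467, so δQ = 0.0192 × 467 = 8.97.

8.97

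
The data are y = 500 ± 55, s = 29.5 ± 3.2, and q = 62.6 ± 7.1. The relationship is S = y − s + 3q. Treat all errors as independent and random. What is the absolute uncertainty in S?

Absolute uncertainties add in quadrature for a linear combination:
  (δy)² = 3020;  (δs)² = 10.2;  (3·δq)² = 454
δS = √(3490) = 59.1

59.1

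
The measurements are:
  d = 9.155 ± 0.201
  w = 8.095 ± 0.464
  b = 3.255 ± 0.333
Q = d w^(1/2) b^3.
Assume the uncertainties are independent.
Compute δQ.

278

Relative error in a monomial: (δQ/Q)² = Σ (nᵢ · δxᵢ/xᵢ)².
  (1·δd/d)² = (1×0.0220)² = 0.000482;  (½·δw/w)² = (0.5×0.0573)² = 0.000821;  (3·δb/b)² = (3×0.102)² = 0.0942
δQ/Q = √(0.0955) = 0.309
Q = 898.3, so δQ = 0.309 × 898.3 = 278.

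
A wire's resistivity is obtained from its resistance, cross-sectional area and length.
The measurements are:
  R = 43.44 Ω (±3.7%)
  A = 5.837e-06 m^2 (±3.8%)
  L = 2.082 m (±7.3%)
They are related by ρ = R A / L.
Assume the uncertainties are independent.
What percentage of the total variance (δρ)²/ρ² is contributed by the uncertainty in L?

65.5%

(δρ/ρ)² = (1·δR/R)² + (1·δA/A)² + (-1·δL/L)²
  R term: (1×0.0370)² = 0.00137
  A term: (1×0.0380)² = 0.00144
  L term: (-1×0.0730)² = 0.00533
Total = 0.00814. Share from L = 0.00533/0.00814 = 0.655.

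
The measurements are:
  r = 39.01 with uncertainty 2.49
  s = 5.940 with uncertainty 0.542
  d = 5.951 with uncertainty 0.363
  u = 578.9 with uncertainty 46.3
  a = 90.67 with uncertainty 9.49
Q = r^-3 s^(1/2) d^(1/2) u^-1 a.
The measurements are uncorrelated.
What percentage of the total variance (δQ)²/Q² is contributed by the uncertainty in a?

19.2%

(δQ/Q)² = (-3·δr/r)² + (½·δs/s)² + (½·δd/d)² + (-1·δu/u)² + (1·δa/a)²
  r term: (-3×0.0638)² = 0.0367
  s term: (0.5×0.0912)² = 0.00208
  d term: (0.5×0.0610)² = 0.000930
  u term: (-1×0.0800)² = 0.00640
  a term: (1×0.105)² = 0.0110
Total = 0.0570. Share from a = 0.0110/0.0570 = 0.192.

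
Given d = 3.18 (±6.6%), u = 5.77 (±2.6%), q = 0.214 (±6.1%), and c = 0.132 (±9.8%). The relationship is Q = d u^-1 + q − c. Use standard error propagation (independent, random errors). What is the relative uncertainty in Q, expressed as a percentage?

Let p = d·u^-1 = 0.551. δp/p = √((1·δd/d)² + (-1·δu/u)²) = √(0.00436 + 0.000676) = 0.0709, so δp = 0.0391.
Q = p + q − c: δQ = √(δp² + δq² + δc²) = √(0.00153 + 0.000170 + 0.000167) = 0.0432
Q = 0.633, so δQ/Q = 0.0432/0.633 = 0.0682.

6.82%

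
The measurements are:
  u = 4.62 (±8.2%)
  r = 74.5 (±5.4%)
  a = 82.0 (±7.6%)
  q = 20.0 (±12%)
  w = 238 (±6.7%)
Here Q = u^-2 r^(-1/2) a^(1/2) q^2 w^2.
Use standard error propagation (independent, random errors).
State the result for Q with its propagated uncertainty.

(1.11 ± 0.360) × 10^6

Q is a product of powers, so relative uncertainties combine in quadrature:
  (-2·δu/u)² = (-2×0.0820)² = 0.0269;  (−½·δr/r)² = (-0.5×0.0540)² = 0.000729;  (½·δa/a)² = (0.5×0.0760)² = 0.00144;  (2·δq/q)² = (2×0.120)² = 0.0576;  (2·δw/w)² = (2×0.0670)² = 0.0180
δQ/Q = √(0.105) = 0.323
Q = 1.11e+06, so δQ = 0.323 × 1.11e+06 = 3.6e+05.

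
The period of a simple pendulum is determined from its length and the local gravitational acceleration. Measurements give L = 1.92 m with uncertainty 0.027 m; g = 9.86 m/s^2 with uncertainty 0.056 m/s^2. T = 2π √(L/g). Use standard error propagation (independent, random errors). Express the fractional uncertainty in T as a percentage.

0.758%

Products/powers → add relative errors in quadrature, weighted by exponent:
  (½·δL/L)² = (0.5×0.0141)² = 4.94e-05;  (−½·δg/g)² = (-0.5×0.00568)² = 8.06e-06
δT/T = √(5.75e-05) = 0.00758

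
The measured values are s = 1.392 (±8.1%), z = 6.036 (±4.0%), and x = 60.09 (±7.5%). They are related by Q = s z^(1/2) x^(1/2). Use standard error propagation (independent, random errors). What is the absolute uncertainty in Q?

Relative error in a monomial: (δQ/Q)² = Σ (nᵢ · δxᵢ/xᵢ)².
  (1·δs/s)² = (1×0.0810)² = 0.00656;  (½·δz/z)² = (0.5×0.0400)² = 0.000400;  (½·δx/x)² = (0.5×0.0750)² = 0.00141
δQ/Q = √(0.00837) = 0.0915
Q = 26.51, so δQ = 0.0915 × 26.51 = 2.42.

2.42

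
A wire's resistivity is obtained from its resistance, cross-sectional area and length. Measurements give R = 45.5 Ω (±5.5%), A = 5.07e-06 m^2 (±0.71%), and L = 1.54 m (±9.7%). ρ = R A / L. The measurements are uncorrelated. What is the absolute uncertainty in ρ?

Each factor contributes (exponent × relative error)² to (δρ/ρ)²:
  (1·δR/R)² = (1×0.0550)² = 0.00302;  (1·δA/A)² = (1×0.00710)² = 5.04e-05;  (-1·δL/L)² = (-1×0.0970)² = 0.00941
δρ/ρ = √(0.0125) = 0.112
ρ = 0.000150 Ω·m, so δρ = 0.112 × 0.000150 = 1.67e-05 Ω·m.

1.67e-05 Ω·m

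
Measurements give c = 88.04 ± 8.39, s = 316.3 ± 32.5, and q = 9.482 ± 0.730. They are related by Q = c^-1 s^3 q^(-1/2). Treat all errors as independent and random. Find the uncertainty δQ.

Each factor contributes (exponent × relative error)² to (δQ/Q)²:
  (-1·δc/c)² = (-1×0.0953)² = 0.00908;  (3·δs/s)² = (3×0.103)² = 0.0950;  (−½·δq/q)² = (-0.5×0.0770)² = 0.00148
δQ/Q = √(0.106) = 0.325
Q = 116700, so δQ = 0.325 × 116700 = 37900.

37900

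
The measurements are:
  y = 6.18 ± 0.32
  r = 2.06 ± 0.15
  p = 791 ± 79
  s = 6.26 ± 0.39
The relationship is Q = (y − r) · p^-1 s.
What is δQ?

0.00475

Let u = y − r = 4.12. δu = √(δy² + δr²) = √(0.102 + 0.0225) = 0.353, so δu/u = 0.0858.
Q is then a monomial in u, p, s:
δQ/Q = √((δu/u)² + (-1·δp/p)² + (1·δs/s)²) = √(0.00736 + 0.00997 + 0.00388) = 0.146
Q = 0.0326, so δQ = 0.146 × 0.0326 = 0.00475.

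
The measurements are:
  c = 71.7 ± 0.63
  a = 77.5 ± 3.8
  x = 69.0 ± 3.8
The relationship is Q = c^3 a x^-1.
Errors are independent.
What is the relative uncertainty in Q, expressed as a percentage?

7.83%

For a monomial Q ∝ c^3, a, x^-1, fractional errors add in quadrature:
  (3·δc/c)² = (3×0.00879)² = 0.000695;  (1·δa/a)² = (1×0.0490)² = 0.00240;  (-1·δx/x)² = (-1×0.0551)² = 0.00303
δQ/Q = √(0.00613) = 0.0783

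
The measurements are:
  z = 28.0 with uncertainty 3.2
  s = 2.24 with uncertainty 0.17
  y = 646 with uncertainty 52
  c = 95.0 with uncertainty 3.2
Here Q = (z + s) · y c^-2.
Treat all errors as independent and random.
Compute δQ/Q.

Let u = z + s = 30.2. δu = √(δz² + δs²) = √(10.2 + 0.0289) = 3.20, so δu/u = 0.106.
Q is then a monomial in u, y, c:
δQ/Q = √((δu/u)² + (1·δy/y)² + (-2·δc/c)²) = √(0.0112 + 0.00648 + 0.00454) = 0.149

0.149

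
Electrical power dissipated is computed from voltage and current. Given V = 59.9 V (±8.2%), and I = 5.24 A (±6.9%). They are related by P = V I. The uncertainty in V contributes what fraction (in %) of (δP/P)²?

58.5%

(δP/P)² = (1·δV/V)² + (1·δI/I)²
  V term: (1×0.0820)² = 0.00672
  I term: (1×0.0690)² = 0.00476
Total = 0.0115. Share from V = 0.00672/0.0115 = 0.585.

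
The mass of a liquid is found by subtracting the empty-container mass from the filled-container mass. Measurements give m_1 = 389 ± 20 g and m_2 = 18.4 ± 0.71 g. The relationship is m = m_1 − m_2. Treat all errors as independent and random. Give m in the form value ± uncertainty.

371 ± 20.0 g

Each term contributes (cᵢ δxᵢ)² to (δm)²:
  (δm_1)² = 400;  (δm_2)² = 0.504
δm = √(401) = 20.0 g
m = 371 g.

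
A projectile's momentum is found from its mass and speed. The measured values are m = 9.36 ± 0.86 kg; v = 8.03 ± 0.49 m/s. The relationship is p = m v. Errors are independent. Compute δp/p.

p is a product of powers, so relative uncertainties combine in quadrature:
  (1·δm/m)² = (1×0.0919)² = 0.00844;  (1·δv/v)² = (1×0.0610)² = 0.00372
δp/p = √(0.0122) = 0.110

0.110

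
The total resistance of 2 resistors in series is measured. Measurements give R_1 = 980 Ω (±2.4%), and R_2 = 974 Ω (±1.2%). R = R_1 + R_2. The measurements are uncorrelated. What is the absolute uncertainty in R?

26.3 Ω

For a sum/difference, combine absolute errors in quadrature:
  (δR_1)² = 553;  (δR_2)² = 137
δR = √(690) = 26.3 Ω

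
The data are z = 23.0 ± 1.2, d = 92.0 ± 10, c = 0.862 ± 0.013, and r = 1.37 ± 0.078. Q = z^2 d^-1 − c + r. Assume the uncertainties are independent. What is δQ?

0.870

Let p = z^2·d^-1 = 5.75. δp/p = √((2·δz/z)² + (-1·δd/d)²) = √(0.0109 + 0.0118) = 0.151, so δp = 0.866.
Q = p − c + r: δQ = √(δp² + δc² + δr²) = √(0.751 + 0.000169 + 0.00608) = 0.870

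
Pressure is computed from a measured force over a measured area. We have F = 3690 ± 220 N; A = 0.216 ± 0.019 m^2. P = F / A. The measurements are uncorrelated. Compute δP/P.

Since P is a product/quotient, work with relative uncertainties:
  (1·δF/F)² = (1×0.0596)² = 0.00355;  (-1·δA/A)² = (-1×0.0880)² = 0.00774
δP/P = √(0.0113) = 0.106

0.106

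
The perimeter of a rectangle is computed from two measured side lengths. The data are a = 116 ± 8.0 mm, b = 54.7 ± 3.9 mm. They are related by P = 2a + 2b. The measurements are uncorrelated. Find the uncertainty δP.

Sums and differences: (δP)² = Σ (cᵢ δxᵢ)².
  (2·δa)² = 256;  (2·δb)² = 60.8
δP = √(317) = 17.8 mm

17.8 mm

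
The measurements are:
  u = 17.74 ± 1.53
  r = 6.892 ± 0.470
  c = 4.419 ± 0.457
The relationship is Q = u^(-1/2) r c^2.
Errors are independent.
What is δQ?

Q is a product of powers, so relative uncertainties combine in quadrature:
  (−½·δu/u)² = (-0.5×0.0862)² = 0.00186;  (1·δr/r)² = (1×0.0682)² = 0.00465;  (2·δc/c)² = (2×0.103)² = 0.0428
δQ/Q = √(0.0493) = 0.222
Q = 31.95, so δQ = 0.222 × 31.95 = 7.09.

7.09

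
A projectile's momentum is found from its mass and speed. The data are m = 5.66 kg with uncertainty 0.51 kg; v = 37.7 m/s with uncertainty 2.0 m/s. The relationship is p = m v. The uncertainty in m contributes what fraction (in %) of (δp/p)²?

(δp/p)² = (1·δm/m)² + (1·δv/v)²
  m term: (1×0.0901)² = 0.00812
  v term: (1×0.0531)² = 0.00281
Total = 0.0109. Share from m = 0.00812/0.0109 = 0.743.

74.3%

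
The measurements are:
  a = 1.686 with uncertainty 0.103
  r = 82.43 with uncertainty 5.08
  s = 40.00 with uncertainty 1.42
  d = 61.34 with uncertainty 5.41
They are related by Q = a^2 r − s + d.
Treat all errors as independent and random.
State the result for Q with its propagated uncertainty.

255.7 ± 32.5

Let p = a^2·r = 234.3. δp/p = √((2·δa/a)² + (1·δr/r)²) = √(0.0149 + 0.00380) = 0.137, so δp = 32.1.
Q = p − s + d: δQ = √(δp² + δs² + δd²) = √(1030 + 2.02 + 29.3) = 32.5
Q = 255.7.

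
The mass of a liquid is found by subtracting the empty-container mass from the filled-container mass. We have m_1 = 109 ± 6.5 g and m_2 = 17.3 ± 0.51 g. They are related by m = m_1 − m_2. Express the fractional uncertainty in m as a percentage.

7.11%

Absolute uncertainties add in quadrature for a linear combination:
  (δm_1)² = 42.2;  (δm_2)² = 0.260
δm = √(42.5) = 6.52 g
m = 91.7 g, so δm/m = 6.52/91.7 = 0.0711.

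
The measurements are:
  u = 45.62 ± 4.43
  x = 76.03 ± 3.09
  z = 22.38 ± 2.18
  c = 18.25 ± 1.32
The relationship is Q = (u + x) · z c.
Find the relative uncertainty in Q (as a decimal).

0.129

Let w = u + x = 121.7. δw = √(δu² + δx²) = √(19.6 + 9.55) = 5.40, so δw/w = 0.0444.
Q is then a monomial in w, z, c:
δQ/Q = √((δw/w)² + (1·δz/z)² + (1·δc/c)²) = √(0.00197 + 0.00949 + 0.00523) = 0.129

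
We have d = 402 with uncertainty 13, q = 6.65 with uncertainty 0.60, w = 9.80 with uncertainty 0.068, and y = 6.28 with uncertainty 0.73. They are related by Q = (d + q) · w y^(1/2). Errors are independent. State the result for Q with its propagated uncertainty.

Let u = d + q = 409. δu = √(δd² + δq²) = √(169 + 0.360) = 13.0, so δu/u = 0.0318.
Q is then a monomial in u, w, y:
δQ/Q = √((δu/u)² + (1·δw/w)² + (½·δy/y)²) = √(0.00101 + 4.81e-05 + 0.00338) = 0.0666
Q = 10000, so δQ = 0.0666 × 10000 = 669.

10000 ± 669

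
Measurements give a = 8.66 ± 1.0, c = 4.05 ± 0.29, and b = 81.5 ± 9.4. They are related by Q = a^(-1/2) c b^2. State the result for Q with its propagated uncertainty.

9140 ± 2270

Relative error in a monomial: (δQ/Q)² = Σ (nᵢ · δxᵢ/xᵢ)².
  (−½·δa/a)² = (-0.5×0.115)² = 0.00333;  (1·δc/c)² = (1×0.0716)² = 0.00513;  (2·δb/b)² = (2×0.115)² = 0.0532
δQ/Q = √(0.0617) = 0.248
Q = 9140, so δQ = 0.248 × 9140 = 2270.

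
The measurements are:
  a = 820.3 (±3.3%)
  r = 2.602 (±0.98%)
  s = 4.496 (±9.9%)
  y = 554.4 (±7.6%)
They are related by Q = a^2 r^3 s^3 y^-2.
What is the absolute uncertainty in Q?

1200

Each factor contributes (exponent × relative error)² to (δQ/Q)²:
  (2·δa/a)² = (2×0.0330)² = 0.00436;  (3·δr/r)² = (3×0.00980)² = 0.000864;  (3·δs/s)² = (3×0.0990)² = 0.0882;  (-2·δy/y)² = (-2×0.0760)² = 0.0231
δQ/Q = √(0.117) = 0.341
Q = 3505, so δQ = 0.341 × 3505 = 1200.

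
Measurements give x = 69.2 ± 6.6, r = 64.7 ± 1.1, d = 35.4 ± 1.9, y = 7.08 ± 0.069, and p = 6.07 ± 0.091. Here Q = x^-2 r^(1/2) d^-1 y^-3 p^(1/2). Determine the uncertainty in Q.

For a monomial Q ∝ x^-2, r^(1/2), d^-1, y^-3, p^(1/2), fractional errors add in quadrature:
  (-2·δx/x)² = (-2×0.0954)² = 0.0364;  (½·δr/r)² = (0.5×0.0170)² = 7.23e-05;  (-1·δd/d)² = (-1×0.0537)² = 0.00288;  (-3·δy/y)² = (-3×0.00975)² = 0.000855;  (½·δp/p)² = (0.5×0.0150)² = 5.62e-05
δQ/Q = √(0.0403) = 0.201
Q = 3.29e-07, so δQ = 0.201 × 3.29e-07 = 6.61e-08.

6.61e-08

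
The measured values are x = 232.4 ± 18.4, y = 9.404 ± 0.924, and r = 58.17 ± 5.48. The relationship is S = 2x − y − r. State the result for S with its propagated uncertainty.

Each term contributes (cᵢ δxᵢ)² to (δS)²:
  (2·δx)² = 1350;  (δy)² = 0.854;  (δr)² = 30.0
δS = √(1390) = 37.2
S = 397.2.

397.2 ± 37.2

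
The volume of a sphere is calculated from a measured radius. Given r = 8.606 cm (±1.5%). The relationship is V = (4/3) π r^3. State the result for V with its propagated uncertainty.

2670 ± 120 cm^3

V ∝ r^3, so δV/V = |3| · δr/r = 3 × 0.0150 = 0.0450.
V = 2670 cm^3, so δV = 0.0450 × 2670 = 120 cm^3.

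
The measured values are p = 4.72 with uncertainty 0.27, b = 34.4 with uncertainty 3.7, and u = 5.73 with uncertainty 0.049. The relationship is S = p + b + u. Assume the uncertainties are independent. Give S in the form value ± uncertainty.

S is a linear combination, so absolute uncertainties add in quadrature:
  (δp)² = 0.0729;  (δb)² = 13.7;  (δu)² = 0.00240
δS = √(13.8) = 3.71
S = 44.9.

44.9 ± 3.71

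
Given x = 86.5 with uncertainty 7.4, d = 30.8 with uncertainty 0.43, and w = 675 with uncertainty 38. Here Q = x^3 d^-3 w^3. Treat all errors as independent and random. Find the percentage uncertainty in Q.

Q is a product of powers, so relative uncertainties combine in quadrature:
  (3·δx/x)² = (3×0.0855)² = 0.0659;  (-3·δd/d)² = (-3×0.0140)² = 0.00175;  (3·δw/w)² = (3×0.0563)² = 0.0285
δQ/Q = √(0.0961) = 0.310

31.0%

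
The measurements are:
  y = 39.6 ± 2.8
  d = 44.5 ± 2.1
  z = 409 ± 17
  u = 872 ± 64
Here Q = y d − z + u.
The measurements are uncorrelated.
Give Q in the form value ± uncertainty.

2230 ± 164

Let p = y·d = 1760. δp/p = √((1·δy/y)² + (1·δd/d)²) = √(0.00500 + 0.00223) = 0.0850, so δp = 150.
Q = p − z + u: δQ = √(δp² + δz² + δu²) = √(22400 + 289 + 4100) = 164
Q = 2230.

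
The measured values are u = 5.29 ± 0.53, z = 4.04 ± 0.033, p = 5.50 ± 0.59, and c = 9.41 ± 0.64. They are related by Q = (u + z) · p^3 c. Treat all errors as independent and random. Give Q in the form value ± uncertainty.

14600 ± 4880

Let w = u + z = 9.33. δw = √(δu² + δz²) = √(0.281 + 0.00109) = 0.531, so δw/w = 0.0569.
Q is then a monomial in w, p, c:
δQ/Q = √((δw/w)² + (3·δp/p)² + (1·δc/c)²) = √(0.00324 + 0.104 + 0.00463) = 0.334
Q = 14600, so δQ = 0.334 × 14600 = 4880.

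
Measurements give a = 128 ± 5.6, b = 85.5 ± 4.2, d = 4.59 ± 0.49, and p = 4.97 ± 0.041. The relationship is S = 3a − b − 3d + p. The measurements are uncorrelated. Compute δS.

17.4

Sums and differences: (δS)² = Σ (cᵢ δxᵢ)².
  (3·δa)² = 282;  (δb)² = 17.6;  (3·δd)² = 2.16;  (δp)² = 0.00168
δS = √(302) = 17.4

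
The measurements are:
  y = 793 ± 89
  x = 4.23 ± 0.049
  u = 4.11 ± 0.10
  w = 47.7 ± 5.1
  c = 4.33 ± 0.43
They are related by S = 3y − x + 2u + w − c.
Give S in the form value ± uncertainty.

Each term contributes (cᵢ δxᵢ)² to (δS)²:
  (3·δy)² = 71300;  (δx)² = 0.00240;  (2·δu)² = 0.0400;  (δw)² = 26.0;  (δc)² = 0.185
δS = √(71300) = 267
S = 2430.

2430 ± 267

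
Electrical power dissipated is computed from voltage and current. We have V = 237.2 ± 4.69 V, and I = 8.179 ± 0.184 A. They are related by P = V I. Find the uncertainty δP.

P is a product of powers, so relative uncertainties combine in quadrature:
  (1·δV/V)² = (1×0.0198)² = 0.000391;  (1·δI/I)² = (1×0.0225)² = 0.000506
δP/P = √(0.000897) = 0.0300
P = 1940 W, so δP = 0.0300 × 1940 = 58.1 W.

58.1 W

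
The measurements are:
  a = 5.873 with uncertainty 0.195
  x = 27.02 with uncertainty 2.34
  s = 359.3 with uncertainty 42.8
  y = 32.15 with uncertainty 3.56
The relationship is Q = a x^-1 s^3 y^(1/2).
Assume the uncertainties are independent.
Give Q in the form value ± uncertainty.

(5.717 ± 2.13) × 10^7

Since Q is a product/quotient, work with relative uncertainties:
  (1·δa/a)² = (1×0.0332)² = 0.00110;  (-1·δx/x)² = (-1×0.0866)² = 0.00750;  (3·δs/s)² = (3×0.119)² = 0.128;  (½·δy/y)² = (0.5×0.111)² = 0.00307
δQ/Q = √(0.139) = 0.373
Q = 5.717e+07, so δQ = 0.373 × 5.717e+07 = 2.13e+07.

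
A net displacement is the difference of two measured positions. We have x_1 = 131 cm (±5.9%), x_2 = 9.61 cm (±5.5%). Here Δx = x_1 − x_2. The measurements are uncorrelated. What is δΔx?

7.75 cm

For a sum/difference, combine absolute errors in quadrature:
  (δx_1)² = 59.7;  (δx_2)² = 0.279
δΔx = √(60.0) = 7.75 cm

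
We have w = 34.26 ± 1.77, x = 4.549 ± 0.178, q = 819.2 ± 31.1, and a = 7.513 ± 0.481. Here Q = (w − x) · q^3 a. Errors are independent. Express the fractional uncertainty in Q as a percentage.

14.4%

Let u = w − x = 29.71. δu = √(δw² + δx²) = √(3.13 + 0.0317) = 1.78, so δu/u = 0.0599.
Q is then a monomial in u, q, a:
δQ/Q = √((δu/u)² + (3·δq/q)² + (1·δa/a)²) = √(0.00358 + 0.0130 + 0.00410) = 0.144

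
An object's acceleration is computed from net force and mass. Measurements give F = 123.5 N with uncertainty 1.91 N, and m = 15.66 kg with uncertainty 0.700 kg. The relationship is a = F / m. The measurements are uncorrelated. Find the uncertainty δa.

Relative error in a monomial: (δa/a)² = Σ (nᵢ · δxᵢ/xᵢ)².
  (1·δF/F)² = (1×0.0155)² = 0.000239;  (-1·δm/m)² = (-1×0.0447)² = 0.00200
δa/a = √(0.00224) = 0.0473
a = 7.886 m/s^2, so δa = 0.0473 × 7.886 = 0.373 m/s^2.

0.373 m/s^2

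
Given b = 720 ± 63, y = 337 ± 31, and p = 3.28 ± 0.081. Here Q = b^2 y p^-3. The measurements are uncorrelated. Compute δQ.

1.05e+06

Each factor contributes (exponent × relative error)² to (δQ/Q)²:
  (2·δb/b)² = (2×0.0875)² = 0.0306;  (1·δy/y)² = (1×0.0920)² = 0.00846;  (-3·δp/p)² = (-3×0.0247)² = 0.00549
δQ/Q = √(0.0446) = 0.211
Q = 4.95e+06, so δQ = 0.211 × 4.95e+06 = 1.05e+06.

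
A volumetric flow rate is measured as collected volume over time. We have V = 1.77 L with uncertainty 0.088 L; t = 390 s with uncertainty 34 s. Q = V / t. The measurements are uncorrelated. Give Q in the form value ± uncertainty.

0.00454 ± 0.000455 L/s

For a monomial Q ∝ V, t^-1, fractional errors add in quadrature:
  (1·δV/V)² = (1×0.0497)² = 0.00247;  (-1·δt/t)² = (-1×0.0872)² = 0.00760
δQ/Q = √(0.0101) = 0.100
Q = 0.00454 L/s, so δQ = 0.100 × 0.00454 = 0.000455 L/s.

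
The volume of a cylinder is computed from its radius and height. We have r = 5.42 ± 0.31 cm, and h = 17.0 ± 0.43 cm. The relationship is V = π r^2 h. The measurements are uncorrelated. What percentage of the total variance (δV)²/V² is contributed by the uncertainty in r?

95.3%

(δV/V)² = (2·δr/r)² + (1·δh/h)²
  r term: (2×0.0572)² = 0.0131
  h term: (1×0.0253)² = 0.000640
Total = 0.0137. Share from r = 0.0131/0.0137 = 0.953.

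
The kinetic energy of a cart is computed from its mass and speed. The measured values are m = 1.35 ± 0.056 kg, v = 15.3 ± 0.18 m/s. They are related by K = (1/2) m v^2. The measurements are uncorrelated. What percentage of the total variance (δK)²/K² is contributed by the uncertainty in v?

(δK/K)² = (1·δm/m)² + (2·δv/v)²
  m term: (1×0.0415)² = 0.00172
  v term: (2×0.0118)² = 0.000554
Total = 0.00227. Share from v = 0.000554/0.00227 = 0.243.

24.3%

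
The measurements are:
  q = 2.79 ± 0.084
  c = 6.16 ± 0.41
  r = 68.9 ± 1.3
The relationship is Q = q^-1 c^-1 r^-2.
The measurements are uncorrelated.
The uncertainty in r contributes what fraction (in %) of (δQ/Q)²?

21.1%

(δQ/Q)² = (-1·δq/q)² + (-1·δc/c)² + (-2·δr/r)²
  q term: (-1×0.0301)² = 0.000906
  c term: (-1×0.0666)² = 0.00443
  r term: (-2×0.0189)² = 0.00142
Total = 0.00676. Share from r = 0.00142/0.00676 = 0.211.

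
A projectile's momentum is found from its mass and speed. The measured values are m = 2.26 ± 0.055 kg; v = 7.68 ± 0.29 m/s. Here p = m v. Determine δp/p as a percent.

4.49%

Products/powers → add relative errors in quadrature, weighted by exponent:
  (1·δm/m)² = (1×0.0243)² = 0.000592;  (1·δv/v)² = (1×0.0378)² = 0.00143
δp/p = √(0.00202) = 0.0449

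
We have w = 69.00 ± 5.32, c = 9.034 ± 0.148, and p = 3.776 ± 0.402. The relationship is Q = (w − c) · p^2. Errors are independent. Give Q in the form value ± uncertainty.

Let u = w − c = 59.97. δu = √(δw² + δc²) = √(28.3 + 0.0219) = 5.32, so δu/u = 0.0888.
Q is then a monomial in u, p:
δQ/Q = √((δu/u)² + (2·δp/p)²) = √(0.00788 + 0.0453) = 0.231
Q = 855.0, so δQ = 0.231 × 855.0 = 197.

855.0 ± 197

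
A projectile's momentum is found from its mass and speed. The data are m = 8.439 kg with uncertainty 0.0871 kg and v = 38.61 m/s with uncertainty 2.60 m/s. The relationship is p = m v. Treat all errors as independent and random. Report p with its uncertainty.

325.8 ± 22.2 kg·m/s

Relative error in a monomial: (δp/p)² = Σ (nᵢ · δxᵢ/xᵢ)².
  (1·δm/m)² = (1×0.0103)² = 0.000107;  (1·δv/v)² = (1×0.0673)² = 0.00453
δp/p = √(0.00464) = 0.0681
p = 325.8 kg·m/s, so δp = 0.0681 × 325.8 = 22.2 kg·m/s.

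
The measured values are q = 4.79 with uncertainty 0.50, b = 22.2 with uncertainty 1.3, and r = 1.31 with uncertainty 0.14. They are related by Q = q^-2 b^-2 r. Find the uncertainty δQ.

Since Q is a product/quotient, work with relative uncertainties:
  (-2·δq/q)² = (-2×0.104)² = 0.0436;  (-2·δb/b)² = (-2×0.0586)² = 0.0137;  (1·δr/r)² = (1×0.107)² = 0.0114
δQ/Q = √(0.0687) = 0.262
Q = 0.000116, so δQ = 0.262 × 0.000116 = 3.04e-05.

3.04e-05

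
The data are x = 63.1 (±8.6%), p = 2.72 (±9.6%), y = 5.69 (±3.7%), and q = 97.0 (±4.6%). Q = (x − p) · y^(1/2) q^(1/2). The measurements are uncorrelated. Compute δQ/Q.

0.0947

Let u = x − p = 60.4. δu = √(δx² + δp²) = √(29.4 + 0.0682) = 5.43, so δu/u = 0.0900.
Q is then a monomial in u, y, q:
δQ/Q = √((δu/u)² + (½·δy/y)² + (½·δq/q)²) = √(0.00810 + 0.000342 + 0.000529) = 0.0947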